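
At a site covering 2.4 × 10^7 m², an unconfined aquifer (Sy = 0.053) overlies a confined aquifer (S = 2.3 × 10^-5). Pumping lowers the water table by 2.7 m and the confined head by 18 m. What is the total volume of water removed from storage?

ΔV ≈ 3.44 × 10^6 m³

Unconfined: ΔV_u = Sy × A × Δh_u = 0.053 × 2.4 × 10^7 × 2.7 = 3.434 × 10^6 m³
Confined: ΔV_c = S × A × Δh_c = 2.3 × 10^-5 × 2.4 × 10^7 × 18 = 9936 m³
Total ΔV = 3.434 × 10^6 + 9936 = 3.444 × 10^6 m³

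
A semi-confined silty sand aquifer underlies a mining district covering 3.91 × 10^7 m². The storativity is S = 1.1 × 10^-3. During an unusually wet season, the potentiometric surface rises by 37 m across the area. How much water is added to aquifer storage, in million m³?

ΔV = S × A × Δh = 0.0011 × 3.91 × 10^7 m² × 37 m = 1.591 × 10^6 m³
ΔV = 1.591 × 10^6 m³ = 1.591 million m³

ΔV ≈ 1.59 million m³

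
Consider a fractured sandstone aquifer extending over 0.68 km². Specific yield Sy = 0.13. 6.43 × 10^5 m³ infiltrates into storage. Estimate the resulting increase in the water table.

Δh ≈ 7.27 m

A = 0.68 km² = 6.8 × 10^5 m²
Δh = ΔV / (Sy × A) = 6.43 × 10^5 m³ / (0.13 × 6.8 × 10^5 m²) = 7.274 m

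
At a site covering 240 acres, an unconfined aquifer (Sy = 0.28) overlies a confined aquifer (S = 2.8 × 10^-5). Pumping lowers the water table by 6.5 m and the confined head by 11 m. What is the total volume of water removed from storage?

A = 240 acres = 9.712 × 10^5 m²
Unconfined: ΔV_u = Sy × A × Δh_u = 0.28 × 9.712 × 10^5 × 6.5 = 1.768 × 10^6 m³
Confined: ΔV_c = S × A × Δh_c = 2.8 × 10^-5 × 9.712 × 10^5 × 11 = 299.1 m³
Total ΔV = 1.768 × 10^6 + 299.1 = 1.768 × 10^6 m³

ΔV ≈ 1.77 × 10^6 m³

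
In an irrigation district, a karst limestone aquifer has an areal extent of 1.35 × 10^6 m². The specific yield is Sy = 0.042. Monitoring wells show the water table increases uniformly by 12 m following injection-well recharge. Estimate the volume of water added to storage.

ΔV = Sy × A × Δh = 0.042 × 1.35 × 10^6 m² × 12 m = 6.804 × 10^5 m³

ΔV ≈ 6.8 × 10^5 m³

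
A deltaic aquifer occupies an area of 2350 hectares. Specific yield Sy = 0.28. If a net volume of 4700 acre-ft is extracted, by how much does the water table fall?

A = 2350 hectares = 2.35 × 10^7 m²
ΔV = 4700 acre-ft = 5.797 × 10^6 m³
Δh = ΔV / (Sy × A) = 5.797 × 10^6 m³ / (0.28 × 2.35 × 10^7 m²) = 0.8811 m

Δh ≈ 0.881 m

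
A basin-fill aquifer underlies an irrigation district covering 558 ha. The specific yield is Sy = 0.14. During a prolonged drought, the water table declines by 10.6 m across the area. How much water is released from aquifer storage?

ΔV ≈ 8.28 × 10^6 m³

A = 558 ha = 5.58 × 10^6 m²
ΔV = Sy × A × Δh = 0.14 × 5.58 × 10^6 m² × 10.6 m = 8.281 × 10^6 m³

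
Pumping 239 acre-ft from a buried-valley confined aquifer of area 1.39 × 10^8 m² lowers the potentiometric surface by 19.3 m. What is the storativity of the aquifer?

S ≈ 1.1 × 10^-4

ΔV = 239 acre-ft = 2.948 × 10^5 m³
S = ΔV / (A × Δh) = 2.948 × 10^5 m³ / (1.39 × 10^8 m² × 19.3 m) = 1.099 × 10^-4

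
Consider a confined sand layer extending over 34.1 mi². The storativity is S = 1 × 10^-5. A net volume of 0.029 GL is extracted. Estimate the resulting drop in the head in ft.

A = 34.1 mi² = 8.832 × 10^7 m²
ΔV = 0.029 GL = 29000 m³
Δh = ΔV / (S × A) = 29000 m³ / (1 × 10^-5 × 8.832 × 10^7 m²) = 32.84 m
Δh = 32.84 m = 107.7 ft

Δh ≈ 108 ft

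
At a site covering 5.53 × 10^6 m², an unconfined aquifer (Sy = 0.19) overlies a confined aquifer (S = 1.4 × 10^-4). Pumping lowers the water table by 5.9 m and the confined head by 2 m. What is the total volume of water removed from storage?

Unconfined: ΔV_u = Sy × A × Δh_u = 0.19 × 5.53 × 10^6 × 5.9 = 6.199 × 10^6 m³
Confined: ΔV_c = S × A × Δh_c = 1.4 × 10^-4 × 5.53 × 10^6 × 2 = 1548 m³
Total ΔV = 6.199 × 10^6 + 1548 = 6.201 × 10^6 m³

ΔV ≈ 6.2 × 10^6 m³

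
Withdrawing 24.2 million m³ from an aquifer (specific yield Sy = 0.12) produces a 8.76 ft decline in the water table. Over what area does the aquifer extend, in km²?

A ≈ 75.5 km²

Δh = 8.76 ft = 2.67 m
ΔV = 24.2 million m³ = 2.42 × 10^7 m³
A = ΔV / (Sy × Δh) = 2.42 × 10^7 / (0.12 × 2.67) = 7.553 × 10^7 m²
A = 7.553 × 10^7 m² = 75.53 km²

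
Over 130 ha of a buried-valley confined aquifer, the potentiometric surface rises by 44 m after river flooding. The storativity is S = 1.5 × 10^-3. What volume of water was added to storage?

ΔV ≈ 85800 m³

A = 130 ha = 1.3 × 10^6 m²
ΔV = S × A × Δh = 0.0015 × 1.3 × 10^6 m² × 44 m = 85800 m³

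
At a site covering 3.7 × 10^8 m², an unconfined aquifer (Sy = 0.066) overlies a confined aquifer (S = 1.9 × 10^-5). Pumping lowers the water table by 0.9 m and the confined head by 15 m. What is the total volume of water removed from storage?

Unconfined: ΔV_u = Sy × A × Δh_u = 0.066 × 3.7 × 10^8 × 0.9 = 2.198 × 10^7 m³
Confined: ΔV_c = S × A × Δh_c = 1.9 × 10^-5 × 3.7 × 10^8 × 15 = 1.054 × 10^5 m³
Total ΔV = 2.198 × 10^7 + 1.054 × 10^5 = 2.208 × 10^7 m³

ΔV ≈ 2.21 × 10^7 m³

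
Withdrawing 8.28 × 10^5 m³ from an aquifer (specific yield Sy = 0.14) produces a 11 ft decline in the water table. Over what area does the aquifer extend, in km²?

A ≈ 1.76 km²

Δh = 11 ft = 3.353 m
A = ΔV / (Sy × Δh) = 8.28 × 10^5 / (0.14 × 3.353) = 1.764 × 10^6 m²
A = 1.764 × 10^6 m² = 1.764 km²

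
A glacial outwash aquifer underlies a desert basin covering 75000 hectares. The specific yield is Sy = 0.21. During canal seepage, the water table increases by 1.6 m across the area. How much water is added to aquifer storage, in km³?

ΔV ≈ 0.252 km³

A = 75000 hectares = 7.5 × 10^8 m²
ΔV = Sy × A × Δh = 0.21 × 7.5 × 10^8 m² × 1.6 m = 2.52 × 10^8 m³
ΔV = 2.52 × 10^8 m³ = 0.252 km³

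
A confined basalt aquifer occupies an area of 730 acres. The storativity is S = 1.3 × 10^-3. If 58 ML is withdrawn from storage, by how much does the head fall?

A = 730 acres = 2.954 × 10^6 m²
ΔV = 58 ML = 58000 m³
Δh = ΔV / (S × A) = 58000 m³ / (0.0013 × 2.954 × 10^6 m²) = 15.1 m

Δh ≈ 15.1 m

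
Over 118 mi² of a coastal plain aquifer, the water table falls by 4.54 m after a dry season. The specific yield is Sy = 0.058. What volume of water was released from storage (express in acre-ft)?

A = 118 mi² = 3.056 × 10^8 m²
ΔV = Sy × A × Δh = 0.058 × 3.056 × 10^8 m² × 4.54 m = 8.048 × 10^7 m³
ΔV = 8.048 × 10^7 m³ = 65240 acre-ft

ΔV ≈ 65200 acre-ft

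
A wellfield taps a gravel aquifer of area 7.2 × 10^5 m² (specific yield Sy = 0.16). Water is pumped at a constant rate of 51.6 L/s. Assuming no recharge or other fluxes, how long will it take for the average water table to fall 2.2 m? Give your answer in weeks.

ΔV = Sy × A × Δh = 0.16 × 7.2 × 10^5 × 2.2 = 2.534 × 10^5 m³
Q = 51.6 L/s = 4458 m³/d
t = ΔV / Q = 2.534 × 10^5 m³ / 4458 m³/d = 56.85 d
t = 56.85 d ≈ 8.121 weeks

t ≈ 8.12 weeks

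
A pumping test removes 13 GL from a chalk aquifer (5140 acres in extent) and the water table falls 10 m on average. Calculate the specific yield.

Sy ≈ 0.062

A = 5140 acres = 2.08 × 10^7 m²
ΔV = 13 GL = 1.3 × 10^7 m³
Sy = ΔV / (A × Δh) = 1.3 × 10^7 m³ / (2.08 × 10^7 m² × 10 m) = 0.0625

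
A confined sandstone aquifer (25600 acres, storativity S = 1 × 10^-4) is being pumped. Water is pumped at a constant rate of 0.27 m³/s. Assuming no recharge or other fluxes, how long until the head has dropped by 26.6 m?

t ≈ 11.8 days

A = 25600 acres = 1.036 × 10^8 m²
ΔV = S × A × Δh = 1 × 10^-4 × 1.036 × 10^8 × 26.6 = 2.756 × 10^5 m³
Q = 0.27 m³/s = 23330 m³/d
t = ΔV / Q = 2.756 × 10^5 m³ / 23330 m³/d = 11.81 d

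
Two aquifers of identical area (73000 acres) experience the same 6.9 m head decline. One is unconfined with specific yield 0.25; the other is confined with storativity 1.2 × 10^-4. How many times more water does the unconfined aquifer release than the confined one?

A = 73000 acres = 2.954 × 10^8 m²
Unconfined: ΔV_u = Sy × A × Δh = 0.25 × 2.954 × 10^8 × 6.9 = 5.096 × 10^8 m³
Confined: ΔV_c = S × A × Δh = 1.2 × 10^-4 × 2.954 × 10^8 × 6.9 = 2.446 × 10^5 m³
Ratio = ΔV_u / ΔV_c = Sy / S = 0.25 / 1.2 × 10^-4 = 2083

ΔV_u / ΔV_c ≈ 2080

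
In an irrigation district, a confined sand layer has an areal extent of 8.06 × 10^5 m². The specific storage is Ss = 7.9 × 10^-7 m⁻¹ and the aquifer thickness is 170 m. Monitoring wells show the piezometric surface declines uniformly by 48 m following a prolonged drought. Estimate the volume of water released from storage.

S = Ss × b = 7.9 × 10^-7 m⁻¹ × 170 m = 1.343 × 10^-4
ΔV = S × A × Δh = 1.343 × 10^-4 × 8.06 × 10^5 m² × 48 m = 5196 m³

ΔV ≈ 5200 m³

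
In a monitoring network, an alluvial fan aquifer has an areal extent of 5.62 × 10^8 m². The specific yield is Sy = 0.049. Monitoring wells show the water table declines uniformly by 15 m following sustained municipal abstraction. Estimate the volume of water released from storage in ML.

ΔV ≈ 4.13 × 10^5 ML

ΔV = Sy × A × Δh = 0.049 × 5.62 × 10^8 m² × 15 m = 4.131 × 10^8 m³
ΔV = 4.131 × 10^8 m³ = 4.131 × 10^5 ML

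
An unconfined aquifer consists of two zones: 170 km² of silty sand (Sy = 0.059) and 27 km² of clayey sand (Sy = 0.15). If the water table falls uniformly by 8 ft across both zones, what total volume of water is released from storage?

ΔV ≈ 3.43 × 10^7 m³

A₁ = 170 km² = 1.7 × 10^8 m²; A₂ = 27 km² = 2.7 × 10^7 m²
Δh = 8 ft = 2.438 m
ΔV₁ = 0.059 × 1.7 × 10^8 × 2.438 = 2.446 × 10^7 m³
ΔV₂ = 0.15 × 2.7 × 10^7 × 2.438 = 9.876 × 10^6 m³
ΔV = ΔV₁ + ΔV₂ = 3.433 × 10^7 m³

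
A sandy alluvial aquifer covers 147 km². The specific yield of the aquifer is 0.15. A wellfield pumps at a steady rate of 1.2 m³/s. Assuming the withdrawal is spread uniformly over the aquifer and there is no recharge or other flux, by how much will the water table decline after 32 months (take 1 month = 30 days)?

Δh ≈ 4.51 m

A = 147 km² = 1.47 × 10^8 m²
Q = 1.2 m³/s = 1.037 × 10^5 m³/d
t = 32 months = 960 d
ΔV = Q × t = 1.037 × 10^5 m³/d × 960 d = 9.953 × 10^7 m³
Δh = ΔV / (Sy × A) = 9.953 × 10^7 / (0.15 × 1.47 × 10^8) = 4.514 m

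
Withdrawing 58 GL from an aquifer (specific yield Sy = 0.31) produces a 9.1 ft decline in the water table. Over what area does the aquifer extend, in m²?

A ≈ 6.75 × 10^7 m²

Δh = 9.1 ft = 2.774 m
ΔV = 58 GL = 5.8 × 10^7 m³
A = ΔV / (Sy × Δh) = 5.8 × 10^7 / (0.31 × 2.774) = 6.745 × 10^7 m²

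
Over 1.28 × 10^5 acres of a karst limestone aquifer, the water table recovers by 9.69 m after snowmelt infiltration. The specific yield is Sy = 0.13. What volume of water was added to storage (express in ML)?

A = 1.28 × 10^5 acres = 5.18 × 10^8 m²
ΔV = Sy × A × Δh = 0.13 × 5.18 × 10^8 m² × 9.69 m = 6.525 × 10^8 m³
ΔV = 6.525 × 10^8 m³ = 6.525 × 10^5 ML

ΔV ≈ 6.53 × 10^5 ML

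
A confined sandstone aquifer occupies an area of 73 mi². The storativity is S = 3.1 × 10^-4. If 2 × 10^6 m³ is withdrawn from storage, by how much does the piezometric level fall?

Δh ≈ 34.1 m

A = 73 mi² = 1.891 × 10^8 m²
Δh = ΔV / (S × A) = 2 × 10^6 m³ / (3.1 × 10^-4 × 1.891 × 10^8 m²) = 34.12 m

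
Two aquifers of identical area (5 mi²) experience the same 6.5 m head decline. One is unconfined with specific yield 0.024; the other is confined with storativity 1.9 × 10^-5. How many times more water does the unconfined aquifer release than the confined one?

A = 5 mi² = 1.295 × 10^7 m²
Unconfined: ΔV_u = Sy × A × Δh = 0.024 × 1.295 × 10^7 × 6.5 = 2.02 × 10^6 m³
Confined: ΔV_c = S × A × Δh = 1.9 × 10^-5 × 1.295 × 10^7 × 6.5 = 1599 m³
Ratio = ΔV_u / ΔV_c = Sy / S = 0.024 / 1.9 × 10^-5 = 1263

ΔV_u / ΔV_c ≈ 1260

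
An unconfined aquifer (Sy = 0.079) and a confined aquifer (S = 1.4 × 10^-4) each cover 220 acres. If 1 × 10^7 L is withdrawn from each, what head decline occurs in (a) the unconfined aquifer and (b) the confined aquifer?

A = 220 acres = 8.903 × 10^5 m²
ΔV = 1 × 10^7 L = 10000 m³
Unconfined: Δh_u = ΔV/(Sy·A) = 10000/(0.079 × 8.903 × 10^5) = 0.1422 m
Confined: Δh_c = ΔV/(S·A) = 10000/(1.4 × 10^-4 × 8.903 × 10^5) = 80.23 m

Δh_u ≈ 0.142 m; Δh_c ≈ 80.2 m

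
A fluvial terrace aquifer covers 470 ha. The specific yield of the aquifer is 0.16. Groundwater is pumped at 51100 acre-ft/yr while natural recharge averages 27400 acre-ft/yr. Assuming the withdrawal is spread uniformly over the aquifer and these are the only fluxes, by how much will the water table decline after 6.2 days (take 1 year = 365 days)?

A = 470 ha = 4.7 × 10^6 m²
Net abstraction = 51100 − 27400 = 23700 acre-ft/yr
Q_net = 23700 acre-ft/yr = 80090 m³/d
ΔV = Q × t = 80090 m³/d × 6.2 d = 4.966 × 10^5 m³
Δh = ΔV / (Sy × A) = 4.966 × 10^5 / (0.16 × 4.7 × 10^6) = 0.6603 m

Δh ≈ 0.66 m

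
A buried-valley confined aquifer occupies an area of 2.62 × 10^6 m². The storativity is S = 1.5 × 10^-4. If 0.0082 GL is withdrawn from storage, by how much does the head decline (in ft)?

Δh ≈ 68.5 ft

ΔV = 0.0082 GL = 8200 m³
Δh = ΔV / (S × A) = 8200 m³ / (1.5 × 10^-4 × 2.62 × 10^6 m²) = 20.87 m
Δh = 20.87 m = 68.46 ft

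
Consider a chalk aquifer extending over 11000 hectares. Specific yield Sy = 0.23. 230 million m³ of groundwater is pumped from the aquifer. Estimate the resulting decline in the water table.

Δh ≈ 9.09 m

A = 11000 hectares = 1.1 × 10^8 m²
ΔV = 230 million m³ = 2.3 × 10^8 m³
Δh = ΔV / (Sy × A) = 2.3 × 10^8 m³ / (0.23 × 1.1 × 10^8 m²) = 9.091 m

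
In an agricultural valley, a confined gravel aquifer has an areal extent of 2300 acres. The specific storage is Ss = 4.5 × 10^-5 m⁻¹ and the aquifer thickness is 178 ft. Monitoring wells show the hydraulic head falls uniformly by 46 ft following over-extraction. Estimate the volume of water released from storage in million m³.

ΔV ≈ 0.319 million m³

b = 178 ft = 54.25 m
S = Ss × b = 4.5 × 10^-5 m⁻¹ × 54.25 m = 2.441 × 10^-3
A = 2300 acres = 9.308 × 10^6 m²
Δh = 46 ft = 14.02 m
ΔV = S × A × Δh = 0.002441 × 9.308 × 10^6 m² × 14.02 m = 3.186 × 10^5 m³
ΔV = 3.186 × 10^5 m³ = 0.3186 million m³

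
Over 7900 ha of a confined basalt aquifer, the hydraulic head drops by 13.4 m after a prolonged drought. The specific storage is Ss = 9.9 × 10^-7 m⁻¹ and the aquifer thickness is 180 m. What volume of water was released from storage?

ΔV ≈ 1.89 × 10^5 m³

S = Ss × b = 9.9 × 10^-7 m⁻¹ × 180 m = 1.782 × 10^-4
A = 7900 ha = 7.9 × 10^7 m²
ΔV = S × A × Δh = 1.782 × 10^-4 × 7.9 × 10^7 m² × 13.4 m = 1.886 × 10^5 m³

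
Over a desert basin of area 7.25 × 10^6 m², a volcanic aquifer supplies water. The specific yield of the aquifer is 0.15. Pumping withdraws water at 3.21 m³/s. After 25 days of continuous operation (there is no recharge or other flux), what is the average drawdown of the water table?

Q = 3.21 m³/s = 2.773 × 10^5 m³/d
ΔV = Q × t = 2.773 × 10^5 m³/d × 25 d = 6.934 × 10^6 m³
Δh = ΔV / (Sy × A) = 6.934 × 10^6 / (0.15 × 7.25 × 10^6) = 6.376 m

Δh ≈ 6.38 m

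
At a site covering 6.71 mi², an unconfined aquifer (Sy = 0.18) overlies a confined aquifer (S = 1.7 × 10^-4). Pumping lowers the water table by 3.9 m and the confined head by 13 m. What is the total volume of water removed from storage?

ΔV ≈ 1.22 × 10^7 m³

A = 6.71 mi² = 1.738 × 10^7 m²
Unconfined: ΔV_u = Sy × A × Δh_u = 0.18 × 1.738 × 10^7 × 3.9 = 1.22 × 10^7 m³
Confined: ΔV_c = S × A × Δh_c = 1.7 × 10^-4 × 1.738 × 10^7 × 13 = 38410 m³
Total ΔV = 1.22 × 10^7 + 38410 = 1.224 × 10^7 m³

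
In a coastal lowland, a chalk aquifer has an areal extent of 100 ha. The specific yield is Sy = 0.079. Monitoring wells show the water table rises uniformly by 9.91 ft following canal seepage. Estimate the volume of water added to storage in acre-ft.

ΔV ≈ 193 acre-ft

A = 100 ha = 1 × 10^6 m²
Δh = 9.91 ft = 3.021 m
ΔV = Sy × A × Δh = 0.079 × 1 × 10^6 m² × 3.021 m = 2.386 × 10^5 m³
ΔV = 2.386 × 10^5 m³ = 193.5 acre-ft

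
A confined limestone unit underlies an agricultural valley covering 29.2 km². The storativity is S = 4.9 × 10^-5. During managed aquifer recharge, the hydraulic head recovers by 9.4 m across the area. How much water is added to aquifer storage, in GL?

A = 29.2 km² = 2.92 × 10^7 m²
ΔV = S × A × Δh = 4.9 × 10^-5 × 2.92 × 10^7 m² × 9.4 m = 13450 m³
ΔV = 13450 m³ = 0.01345 GL

ΔV ≈ 0.0134 GL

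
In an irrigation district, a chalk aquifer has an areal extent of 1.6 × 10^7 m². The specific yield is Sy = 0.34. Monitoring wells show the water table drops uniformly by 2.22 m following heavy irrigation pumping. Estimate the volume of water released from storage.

ΔV ≈ 1.21 × 10^7 m³

ΔV = Sy × A × Δh = 0.34 × 1.6 × 10^7 m² × 2.22 m = 1.208 × 10^7 m³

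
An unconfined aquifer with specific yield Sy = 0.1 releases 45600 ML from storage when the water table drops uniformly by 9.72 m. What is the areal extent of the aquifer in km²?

A ≈ 46.9 km²

ΔV = 45600 ML = 4.56 × 10^7 m³
A = ΔV / (Sy × Δh) = 4.56 × 10^7 / (0.1 × 9.72) = 4.691 × 10^7 m²
A = 4.691 × 10^7 m² = 46.91 km²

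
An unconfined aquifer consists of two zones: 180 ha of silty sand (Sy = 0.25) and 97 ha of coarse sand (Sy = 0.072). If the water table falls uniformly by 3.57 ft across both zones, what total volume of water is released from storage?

ΔV ≈ 5.66 × 10^5 m³

A₁ = 180 ha = 1.8 × 10^6 m²; A₂ = 97 ha = 9.7 × 10^5 m²
Δh = 3.57 ft = 1.088 m
ΔV₁ = 0.25 × 1.8 × 10^6 × 1.088 = 4.897 × 10^5 m³
ΔV₂ = 0.072 × 9.7 × 10^5 × 1.088 = 76000 m³
ΔV = ΔV₁ + ΔV₂ = 5.657 × 10^5 m³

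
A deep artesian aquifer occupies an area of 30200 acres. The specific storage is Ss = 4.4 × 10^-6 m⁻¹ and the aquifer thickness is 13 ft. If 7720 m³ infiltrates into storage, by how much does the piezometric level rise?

b = 13 ft = 3.962 m
S = Ss × b = 4.4 × 10^-6 m⁻¹ × 3.962 m = 1.743 × 10^-5
A = 30200 acres = 1.222 × 10^8 m²
Δh = ΔV / (S × A) = 7720 m³ / (1.743 × 10^-5 × 1.222 × 10^8 m²) = 3.623 m

Δh ≈ 3.62 m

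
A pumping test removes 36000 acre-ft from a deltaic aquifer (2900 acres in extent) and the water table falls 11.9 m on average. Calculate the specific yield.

A = 2900 acres = 1.174 × 10^7 m²
ΔV = 36000 acre-ft = 4.441 × 10^7 m³
Sy = ΔV / (A × Δh) = 4.441 × 10^7 m³ / (1.174 × 10^7 m² × 11.9 m) = 0.318

Sy ≈ 0.32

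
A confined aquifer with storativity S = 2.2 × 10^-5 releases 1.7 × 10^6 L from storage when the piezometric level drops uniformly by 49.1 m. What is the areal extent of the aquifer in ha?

A ≈ 157 ha

ΔV = 1.7 × 10^6 L = 1700 m³
A = ΔV / (S × Δh) = 1700 / (2.2 × 10^-5 × 49.1) = 1.574 × 10^6 m²
A = 1.574 × 10^6 m² = 157.4 ha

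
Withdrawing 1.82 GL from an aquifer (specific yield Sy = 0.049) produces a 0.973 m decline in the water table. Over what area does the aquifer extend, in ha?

ΔV = 1.82 GL = 1.82 × 10^6 m³
A = ΔV / (Sy × Δh) = 1.82 × 10^6 / (0.049 × 0.973) = 3.817 × 10^7 m²
A = 3.817 × 10^7 m² = 3817 ha

A ≈ 3820 ha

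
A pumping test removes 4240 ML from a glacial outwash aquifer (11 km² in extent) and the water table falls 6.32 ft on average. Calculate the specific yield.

A = 11 km² = 1.1 × 10^7 m²
Δh = 6.32 ft = 1.926 m
ΔV = 4240 ML = 4.24 × 10^6 m³
Sy = ΔV / (A × Δh) = 4.24 × 10^6 m³ / (1.1 × 10^7 m² × 1.926 m) = 0.2001

Sy ≈ 0.2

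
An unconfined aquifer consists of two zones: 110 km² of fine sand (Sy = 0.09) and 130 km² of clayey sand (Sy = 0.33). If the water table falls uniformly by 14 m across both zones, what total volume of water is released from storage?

ΔV ≈ 7.39 × 10^8 m³

A₁ = 110 km² = 1.1 × 10^8 m²; A₂ = 130 km² = 1.3 × 10^8 m²
ΔV₁ = 0.09 × 1.1 × 10^8 × 14 = 1.386 × 10^8 m³
ΔV₂ = 0.33 × 1.3 × 10^8 × 14 = 6.006 × 10^8 m³
ΔV = ΔV₁ + ΔV₂ = 7.392 × 10^8 m³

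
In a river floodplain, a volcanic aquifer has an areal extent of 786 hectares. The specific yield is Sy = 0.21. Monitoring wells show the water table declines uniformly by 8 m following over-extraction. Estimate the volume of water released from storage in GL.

A = 786 hectares = 7.86 × 10^6 m²
ΔV = Sy × A × Δh = 0.21 × 7.86 × 10^6 m² × 8 m = 1.32 × 10^7 m³
ΔV = 1.32 × 10^7 m³ = 13.2 GL

ΔV ≈ 13.2 GL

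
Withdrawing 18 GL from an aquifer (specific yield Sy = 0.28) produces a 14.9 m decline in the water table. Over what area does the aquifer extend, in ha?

ΔV = 18 GL = 1.8 × 10^7 m³
A = ΔV / (Sy × Δh) = 1.8 × 10^7 / (0.28 × 14.9) = 4.314 × 10^6 m²
A = 4.314 × 10^6 m² = 431.4 ha

A ≈ 431 ha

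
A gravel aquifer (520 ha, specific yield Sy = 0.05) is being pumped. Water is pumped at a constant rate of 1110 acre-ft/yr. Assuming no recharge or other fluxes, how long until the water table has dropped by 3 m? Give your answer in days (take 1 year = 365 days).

t ≈ 208 days

A = 520 ha = 5.2 × 10^6 m²
ΔV = Sy × A × Δh = 0.05 × 5.2 × 10^6 × 3 = 7.8 × 10^5 m³
Q = 1110 acre-ft/yr = 3751 m³/d
t = ΔV / Q = 7.8 × 10^5 m³ / 3751 m³/d = 207.9 d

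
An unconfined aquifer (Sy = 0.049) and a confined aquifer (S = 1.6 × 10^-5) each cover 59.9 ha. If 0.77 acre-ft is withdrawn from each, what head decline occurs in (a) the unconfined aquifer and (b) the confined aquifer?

A = 59.9 ha = 5.99 × 10^5 m²
ΔV = 0.77 acre-ft = 949.8 m³
Unconfined: Δh_u = ΔV/(Sy·A) = 949.8/(0.049 × 5.99 × 10^5) = 0.03236 m
Confined: Δh_c = ΔV/(S·A) = 949.8/(1.6 × 10^-5 × 5.99 × 10^5) = 99.1 m

Δh_u ≈ 0.0324 m; Δh_c ≈ 99.1 m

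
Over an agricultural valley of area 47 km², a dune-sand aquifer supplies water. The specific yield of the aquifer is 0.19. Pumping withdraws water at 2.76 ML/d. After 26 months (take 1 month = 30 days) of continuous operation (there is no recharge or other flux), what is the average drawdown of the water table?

A = 47 km² = 4.7 × 10^7 m²
Q = 2.76 ML/d = 2760 m³/d
t = 26 months = 780 d
ΔV = Q × t = 2760 m³/d × 780 d = 2.153 × 10^6 m³
Δh = ΔV / (Sy × A) = 2.153 × 10^6 / (0.19 × 4.7 × 10^7) = 0.2411 m

Δh ≈ 0.241 m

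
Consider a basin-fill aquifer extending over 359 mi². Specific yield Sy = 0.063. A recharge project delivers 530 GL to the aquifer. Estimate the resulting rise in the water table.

Δh ≈ 9.05 m

A = 359 mi² = 9.298 × 10^8 m²
ΔV = 530 GL = 5.3 × 10^8 m³
Δh = ΔV / (Sy × A) = 5.3 × 10^8 m³ / (0.063 × 9.298 × 10^8 m²) = 9.048 m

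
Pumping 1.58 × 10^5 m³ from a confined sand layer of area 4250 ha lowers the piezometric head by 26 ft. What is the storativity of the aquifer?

S ≈ 4.7 × 10^-4

A = 4250 ha = 4.25 × 10^7 m²
Δh = 26 ft = 7.925 m
S = ΔV / (A × Δh) = 1.58 × 10^5 m³ / (4.25 × 10^7 m² × 7.925 m) = 4.691 × 10^-4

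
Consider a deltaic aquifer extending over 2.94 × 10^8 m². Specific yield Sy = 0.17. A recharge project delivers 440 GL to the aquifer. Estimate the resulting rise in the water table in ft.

ΔV = 440 GL = 4.4 × 10^8 m³
Δh = ΔV / (Sy × A) = 4.4 × 10^8 m³ / (0.17 × 2.94 × 10^8 m²) = 8.804 m
Δh = 8.804 m = 28.88 ft

Δh ≈ 28.9 ft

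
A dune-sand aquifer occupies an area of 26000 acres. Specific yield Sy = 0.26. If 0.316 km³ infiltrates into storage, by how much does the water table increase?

A = 26000 acres = 1.052 × 10^8 m²
ΔV = 0.316 km³ = 3.16 × 10^8 m³
Δh = ΔV / (Sy × A) = 3.16 × 10^8 m³ / (0.26 × 1.052 × 10^8 m²) = 11.55 m

Δh ≈ 11.6 m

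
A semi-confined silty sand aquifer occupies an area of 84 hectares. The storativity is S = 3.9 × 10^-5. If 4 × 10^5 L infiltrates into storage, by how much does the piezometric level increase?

Δh ≈ 12.2 m

A = 84 hectares = 8.4 × 10^5 m²
ΔV = 4 × 10^5 L = 400 m³
Δh = ΔV / (S × A) = 400 m³ / (3.9 × 10^-5 × 8.4 × 10^5 m²) = 12.21 m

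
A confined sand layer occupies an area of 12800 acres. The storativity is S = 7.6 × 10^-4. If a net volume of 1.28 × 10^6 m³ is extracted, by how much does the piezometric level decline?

Δh ≈ 32.5 m

A = 12800 acres = 5.18 × 10^7 m²
Δh = ΔV / (S × A) = 1.28 × 10^6 m³ / (7.6 × 10^-4 × 5.18 × 10^7 m²) = 32.51 m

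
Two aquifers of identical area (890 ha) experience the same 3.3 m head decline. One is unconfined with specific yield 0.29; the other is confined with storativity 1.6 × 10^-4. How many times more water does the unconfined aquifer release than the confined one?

ΔV_u / ΔV_c ≈ 1810

A = 890 ha = 8.9 × 10^6 m²
Unconfined: ΔV_u = Sy × A × Δh = 0.29 × 8.9 × 10^6 × 3.3 = 8.517 × 10^6 m³
Confined: ΔV_c = S × A × Δh = 1.6 × 10^-4 × 8.9 × 10^6 × 3.3 = 4699 m³
Ratio = ΔV_u / ΔV_c = Sy / S = 0.29 / 1.6 × 10^-4 = 1812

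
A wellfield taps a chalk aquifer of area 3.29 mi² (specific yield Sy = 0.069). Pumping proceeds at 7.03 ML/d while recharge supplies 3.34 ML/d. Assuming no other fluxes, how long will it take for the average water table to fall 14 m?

t ≈ 2230 days

A = 3.29 mi² = 8.521 × 10^6 m²
ΔV = Sy × A × Δh = 0.069 × 8.521 × 10^6 × 14 = 8.231 × 10^6 m³
Net withdrawal = 7.03 − 3.34 = 3.69 ML/d = 3690 m³/d
t = ΔV / Q = 8.231 × 10^6 m³ / 3690 m³/d = 2231 d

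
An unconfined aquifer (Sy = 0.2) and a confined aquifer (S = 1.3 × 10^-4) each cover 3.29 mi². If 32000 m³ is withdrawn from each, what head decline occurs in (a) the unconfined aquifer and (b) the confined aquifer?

A = 3.29 mi² = 8.521 × 10^6 m²
Unconfined: Δh_u = ΔV/(Sy·A) = 32000/(0.2 × 8.521 × 10^6) = 0.01878 m
Confined: Δh_c = ΔV/(S·A) = 32000/(1.3 × 10^-4 × 8.521 × 10^6) = 28.89 m

Δh_u ≈ 0.0188 m; Δh_c ≈ 28.9 m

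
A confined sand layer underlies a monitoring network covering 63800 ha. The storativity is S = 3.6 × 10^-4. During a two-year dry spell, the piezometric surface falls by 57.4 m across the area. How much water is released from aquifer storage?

A = 63800 ha = 6.38 × 10^8 m²
ΔV = S × A × Δh = 3.6 × 10^-4 × 6.38 × 10^8 m² × 57.4 m = 1.318 × 10^7 m³

ΔV ≈ 1.32 × 10^7 m³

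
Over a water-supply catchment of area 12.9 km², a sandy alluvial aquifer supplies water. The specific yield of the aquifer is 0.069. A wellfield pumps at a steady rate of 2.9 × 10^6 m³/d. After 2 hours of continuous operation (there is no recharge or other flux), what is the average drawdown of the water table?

Δh ≈ 0.272 m

A = 12.9 km² = 1.29 × 10^7 m²
t = 2 hours = 0.08333 d
ΔV = Q × t = 2.9 × 10^6 m³/d × 0.08333 d = 2.417 × 10^5 m³
Δh = ΔV / (Sy × A) = 2.417 × 10^5 / (0.069 × 1.29 × 10^7) = 0.2715 m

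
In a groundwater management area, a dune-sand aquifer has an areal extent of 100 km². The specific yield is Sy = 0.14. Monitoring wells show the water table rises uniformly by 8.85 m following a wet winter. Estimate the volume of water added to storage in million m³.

A = 100 km² = 1 × 10^8 m²
ΔV = Sy × A × Δh = 0.14 × 1 × 10^8 m² × 8.85 m = 1.239 × 10^8 m³
ΔV = 1.239 × 10^8 m³ = 123.9 million m³

ΔV ≈ 124 million m³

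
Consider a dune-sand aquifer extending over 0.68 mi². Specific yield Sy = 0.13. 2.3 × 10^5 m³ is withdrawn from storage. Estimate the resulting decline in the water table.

Δh ≈ 1 m

A = 0.68 mi² = 1.761 × 10^6 m²
Δh = ΔV / (Sy × A) = 2.3 × 10^5 m³ / (0.13 × 1.761 × 10^6 m²) = 1.005 m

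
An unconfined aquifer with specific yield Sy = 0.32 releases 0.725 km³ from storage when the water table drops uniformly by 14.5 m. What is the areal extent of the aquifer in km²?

A ≈ 156 km²

ΔV = 0.725 km³ = 7.25 × 10^8 m³
A = ΔV / (Sy × Δh) = 7.25 × 10^8 / (0.32 × 14.5) = 1.562 × 10^8 m²
A = 1.562 × 10^8 m² = 156.2 km²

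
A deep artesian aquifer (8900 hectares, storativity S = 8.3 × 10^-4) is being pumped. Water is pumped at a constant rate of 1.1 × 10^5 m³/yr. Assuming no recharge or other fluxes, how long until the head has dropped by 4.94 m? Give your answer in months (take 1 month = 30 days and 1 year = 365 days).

A = 8900 hectares = 8.9 × 10^7 m²
ΔV = S × A × Δh = 8.3 × 10^-4 × 8.9 × 10^7 × 4.94 = 3.649 × 10^5 m³
Q = 1.1 × 10^5 m³/yr = 301.4 m³/d
t = ΔV / Q = 3.649 × 10^5 m³ / 301.4 m³/d = 1211 d
t = 1211 d ≈ 40.36 months

t ≈ 40.4 months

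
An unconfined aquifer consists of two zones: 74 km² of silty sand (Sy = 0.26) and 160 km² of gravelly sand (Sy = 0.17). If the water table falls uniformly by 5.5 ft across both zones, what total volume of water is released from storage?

ΔV ≈ 7.79 × 10^7 m³

A₁ = 74 km² = 7.4 × 10^7 m²; A₂ = 160 km² = 1.6 × 10^8 m²
Δh = 5.5 ft = 1.676 m
ΔV₁ = 0.26 × 7.4 × 10^7 × 1.676 = 3.225 × 10^7 m³
ΔV₂ = 0.17 × 1.6 × 10^8 × 1.676 = 4.56 × 10^7 m³
ΔV = ΔV₁ + ΔV₂ = 7.785 × 10^7 m³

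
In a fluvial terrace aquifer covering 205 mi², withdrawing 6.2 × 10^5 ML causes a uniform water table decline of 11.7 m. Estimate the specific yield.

Sy ≈ 0.1

A = 205 mi² = 5.309 × 10^8 m²
ΔV = 6.2 × 10^5 ML = 6.2 × 10^8 m³
Sy = ΔV / (A × Δh) = 6.2 × 10^8 m³ / (5.309 × 10^8 m² × 11.7 m) = 0.09981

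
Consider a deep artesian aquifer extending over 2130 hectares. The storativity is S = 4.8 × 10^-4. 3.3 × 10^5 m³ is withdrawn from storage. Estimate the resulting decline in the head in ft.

Δh ≈ 106 ft

A = 2130 hectares = 2.13 × 10^7 m²
Δh = ΔV / (S × A) = 3.3 × 10^5 m³ / (4.8 × 10^-4 × 2.13 × 10^7 m²) = 32.28 m
Δh = 32.28 m = 105.9 ft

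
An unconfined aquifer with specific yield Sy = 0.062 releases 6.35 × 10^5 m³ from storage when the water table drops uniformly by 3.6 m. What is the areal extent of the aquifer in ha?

A = ΔV / (Sy × Δh) = 6.35 × 10^5 / (0.062 × 3.6) = 2.845 × 10^6 m²
A = 2.845 × 10^6 m² = 284.5 ha

A ≈ 284 ha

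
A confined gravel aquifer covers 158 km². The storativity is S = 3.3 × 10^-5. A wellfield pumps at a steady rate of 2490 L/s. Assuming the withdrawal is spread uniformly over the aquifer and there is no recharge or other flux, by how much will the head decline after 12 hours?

A = 158 km² = 1.58 × 10^8 m²
Q = 2490 L/s = 2.151 × 10^5 m³/d
t = 12 hours = 0.5 d
ΔV = Q × t = 2.151 × 10^5 m³/d × 0.5 d = 1.076 × 10^5 m³
Δh = ΔV / (S × A) = 1.076 × 10^5 / (3.3 × 10^-5 × 1.58 × 10^8) = 20.63 m

Δh ≈ 20.6 m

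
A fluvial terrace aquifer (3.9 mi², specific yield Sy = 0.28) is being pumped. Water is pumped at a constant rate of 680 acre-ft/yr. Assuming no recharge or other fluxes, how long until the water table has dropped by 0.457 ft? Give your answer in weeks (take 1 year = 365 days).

t ≈ 24.5 weeks

A = 3.9 mi² = 1.01 × 10^7 m²
Δh = 0.457 ft = 0.1393 m
ΔV = Sy × A × Δh = 0.28 × 1.01 × 10^7 × 0.1393 = 3.94 × 10^5 m³
Q = 680 acre-ft/yr = 2298 m³/d
t = ΔV / Q = 3.94 × 10^5 m³ / 2298 m³/d = 171.4 d
t = 171.4 d ≈ 24.49 weeks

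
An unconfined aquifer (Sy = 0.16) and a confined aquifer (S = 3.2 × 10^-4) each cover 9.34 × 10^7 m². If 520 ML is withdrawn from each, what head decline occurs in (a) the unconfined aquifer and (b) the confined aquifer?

ΔV = 520 ML = 5.2 × 10^5 m³
Unconfined: Δh_u = ΔV/(Sy·A) = 5.2 × 10^5/(0.16 × 9.34 × 10^7) = 0.0348 m
Confined: Δh_c = ΔV/(S·A) = 5.2 × 10^5/(3.2 × 10^-4 × 9.34 × 10^7) = 17.4 m

Δh_u ≈ 0.0348 m; Δh_c ≈ 17.4 m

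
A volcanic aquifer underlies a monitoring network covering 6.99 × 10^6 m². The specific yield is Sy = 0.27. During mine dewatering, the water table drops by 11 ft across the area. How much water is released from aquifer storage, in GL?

ΔV ≈ 6.33 GL

Δh = 11 ft = 3.353 m
ΔV = Sy × A × Δh = 0.27 × 6.99 × 10^6 m² × 3.353 m = 6.328 × 10^6 m³
ΔV = 6.328 × 10^6 m³ = 6.328 GL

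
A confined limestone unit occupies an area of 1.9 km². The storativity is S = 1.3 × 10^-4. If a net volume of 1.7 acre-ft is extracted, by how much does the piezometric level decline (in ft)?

Δh ≈ 27.9 ft

A = 1.9 km² = 1.9 × 10^6 m²
ΔV = 1.7 acre-ft = 2097 m³
Δh = ΔV / (S × A) = 2097 m³ / (1.3 × 10^-4 × 1.9 × 10^6 m²) = 8.49 m
Δh = 8.49 m = 27.85 ft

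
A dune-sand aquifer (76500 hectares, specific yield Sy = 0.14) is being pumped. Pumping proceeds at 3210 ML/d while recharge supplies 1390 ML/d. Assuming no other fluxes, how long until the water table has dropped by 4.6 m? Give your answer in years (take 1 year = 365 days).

t ≈ 0.742 years

A = 76500 hectares = 7.65 × 10^8 m²
ΔV = Sy × A × Δh = 0.14 × 7.65 × 10^8 × 4.6 = 4.927 × 10^8 m³
Net withdrawal = 3210 − 1390 = 1820 ML/d = 1.82 × 10^6 m³/d
t = ΔV / Q = 4.927 × 10^8 m³ / 1.82 × 10^6 m³/d = 270.7 d
t = 270.7 d ≈ 0.7416 years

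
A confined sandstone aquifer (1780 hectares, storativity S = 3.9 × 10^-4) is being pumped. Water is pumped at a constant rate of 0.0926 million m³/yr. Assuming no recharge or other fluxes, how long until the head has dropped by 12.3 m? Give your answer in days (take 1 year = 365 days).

t ≈ 337 days

A = 1780 hectares = 1.78 × 10^7 m²
ΔV = S × A × Δh = 3.9 × 10^-4 × 1.78 × 10^7 × 12.3 = 85390 m³
Q = 0.0926 million m³/yr = 253.7 m³/d
t = ΔV / Q = 85390 m³ / 253.7 m³/d = 336.6 d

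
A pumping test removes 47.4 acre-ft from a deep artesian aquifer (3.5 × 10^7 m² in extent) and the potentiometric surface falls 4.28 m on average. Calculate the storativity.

S ≈ 3.9 × 10^-4

ΔV = 47.4 acre-ft = 58470 m³
S = ΔV / (A × Δh) = 58470 m³ / (3.5 × 10^7 m² × 4.28 m) = 3.903 × 10^-4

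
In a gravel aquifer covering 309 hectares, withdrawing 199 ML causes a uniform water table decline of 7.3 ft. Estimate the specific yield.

Sy ≈ 0.029

A = 309 hectares = 3.09 × 10^6 m²
Δh = 7.3 ft = 2.225 m
ΔV = 199 ML = 1.99 × 10^5 m³
Sy = ΔV / (A × Δh) = 1.99 × 10^5 m³ / (3.09 × 10^6 m² × 2.225 m) = 0.02894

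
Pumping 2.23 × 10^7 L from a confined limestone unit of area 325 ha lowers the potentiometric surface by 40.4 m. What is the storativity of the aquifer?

S ≈ 1.7 × 10^-4

A = 325 ha = 3.25 × 10^6 m²
ΔV = 2.23 × 10^7 L = 22300 m³
S = ΔV / (A × Δh) = 22300 m³ / (3.25 × 10^6 m² × 40.4 m) = 1.698 × 10^-4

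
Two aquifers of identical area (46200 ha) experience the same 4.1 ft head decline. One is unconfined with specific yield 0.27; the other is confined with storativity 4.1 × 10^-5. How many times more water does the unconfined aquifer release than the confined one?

ΔV_u / ΔV_c ≈ 6590

A = 46200 ha = 4.62 × 10^8 m²
Δh = 4.1 ft = 1.25 m
Unconfined: ΔV_u = Sy × A × Δh = 0.27 × 4.62 × 10^8 × 1.25 = 1.559 × 10^8 m³
Confined: ΔV_c = S × A × Δh = 4.1 × 10^-5 × 4.62 × 10^8 × 1.25 = 23670 m³
Ratio = ΔV_u / ΔV_c = Sy / S = 0.27 / 4.1 × 10^-5 = 6585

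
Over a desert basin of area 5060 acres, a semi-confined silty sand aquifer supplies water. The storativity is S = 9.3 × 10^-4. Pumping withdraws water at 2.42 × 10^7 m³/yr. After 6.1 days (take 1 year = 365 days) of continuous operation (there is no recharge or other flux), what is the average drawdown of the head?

Δh ≈ 21.2 m

A = 5060 acres = 2.048 × 10^7 m²
Q = 2.42 × 10^7 m³/yr = 66300 m³/d
ΔV = Q × t = 66300 m³/d × 6.1 d = 4.044 × 10^5 m³
Δh = ΔV / (S × A) = 4.044 × 10^5 / (9.3 × 10^-4 × 2.048 × 10^7) = 21.24 m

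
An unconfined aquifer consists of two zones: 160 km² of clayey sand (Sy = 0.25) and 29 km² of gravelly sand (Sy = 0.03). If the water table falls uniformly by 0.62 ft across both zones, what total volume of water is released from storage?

ΔV ≈ 7.72 × 10^6 m³

A₁ = 160 km² = 1.6 × 10^8 m²; A₂ = 29 km² = 2.9 × 10^7 m²
Δh = 0.62 ft = 0.189 m
ΔV₁ = 0.25 × 1.6 × 10^8 × 0.189 = 7.559 × 10^6 m³
ΔV₂ = 0.03 × 2.9 × 10^7 × 0.189 = 1.644 × 10^5 m³
ΔV = ΔV₁ + ΔV₂ = 7.723 × 10^6 m³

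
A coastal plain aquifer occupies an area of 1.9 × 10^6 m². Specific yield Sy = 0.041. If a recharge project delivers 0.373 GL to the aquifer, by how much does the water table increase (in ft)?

Δh ≈ 15.7 ft

ΔV = 0.373 GL = 3.73 × 10^5 m³
Δh = ΔV / (Sy × A) = 3.73 × 10^5 m³ / (0.041 × 1.9 × 10^6 m²) = 4.788 m
Δh = 4.788 m = 15.71 ft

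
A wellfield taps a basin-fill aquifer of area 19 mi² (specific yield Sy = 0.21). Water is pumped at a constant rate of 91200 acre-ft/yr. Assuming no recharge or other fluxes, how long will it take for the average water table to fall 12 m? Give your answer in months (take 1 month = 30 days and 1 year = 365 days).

A = 19 mi² = 4.921 × 10^7 m²
ΔV = Sy × A × Δh = 0.21 × 4.921 × 10^7 × 12 = 1.24 × 10^8 m³
Q = 91200 acre-ft/yr = 3.082 × 10^5 m³/d
t = ΔV / Q = 1.24 × 10^8 m³ / 3.082 × 10^5 m³/d = 402.4 d
t = 402.4 d ≈ 13.41 months

t ≈ 13.4 months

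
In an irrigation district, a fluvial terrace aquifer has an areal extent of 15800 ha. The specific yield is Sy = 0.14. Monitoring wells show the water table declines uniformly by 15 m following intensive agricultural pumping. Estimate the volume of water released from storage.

ΔV ≈ 3.32 × 10^8 m³

A = 15800 ha = 1.58 × 10^8 m²
ΔV = Sy × A × Δh = 0.14 × 1.58 × 10^8 m² × 15 m = 3.318 × 10^8 m³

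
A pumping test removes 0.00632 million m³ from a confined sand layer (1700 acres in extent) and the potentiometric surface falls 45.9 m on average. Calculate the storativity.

S ≈ 2 × 10^-5

A = 1700 acres = 6.88 × 10^6 m²
ΔV = 0.00632 million m³ = 6320 m³
S = ΔV / (A × Δh) = 6320 m³ / (6.88 × 10^6 m² × 45.9 m) = 2.001 × 10^-5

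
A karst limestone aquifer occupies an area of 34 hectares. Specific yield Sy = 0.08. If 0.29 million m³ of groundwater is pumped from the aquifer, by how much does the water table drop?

Δh ≈ 10.7 m

A = 34 hectares = 3.4 × 10^5 m²
ΔV = 0.29 million m³ = 2.9 × 10^5 m³
Δh = ΔV / (Sy × A) = 2.9 × 10^5 m³ / (0.08 × 3.4 × 10^5 m²) = 10.66 m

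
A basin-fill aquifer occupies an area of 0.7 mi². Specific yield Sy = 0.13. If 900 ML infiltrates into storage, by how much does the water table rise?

A = 0.7 mi² = 1.813 × 10^6 m²
ΔV = 900 ML = 9 × 10^5 m³
Δh = ΔV / (Sy × A) = 9 × 10^5 m³ / (0.13 × 1.813 × 10^6 m²) = 3.819 m

Δh ≈ 3.82 m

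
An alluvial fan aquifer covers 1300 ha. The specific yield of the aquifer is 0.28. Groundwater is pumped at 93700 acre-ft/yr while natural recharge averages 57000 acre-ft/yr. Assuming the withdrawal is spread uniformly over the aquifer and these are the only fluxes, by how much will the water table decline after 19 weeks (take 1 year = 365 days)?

Δh ≈ 4.53 m

A = 1300 ha = 1.3 × 10^7 m²
Net abstraction = 93700 − 57000 = 36700 acre-ft/yr
Q_net = 36700 acre-ft/yr = 1.24 × 10^5 m³/d
t = 19 weeks = 133 d
ΔV = Q × t = 1.24 × 10^5 m³/d × 133 d = 1.65 × 10^7 m³
Δh = ΔV / (Sy × A) = 1.65 × 10^7 / (0.28 × 1.3 × 10^7) = 4.532 m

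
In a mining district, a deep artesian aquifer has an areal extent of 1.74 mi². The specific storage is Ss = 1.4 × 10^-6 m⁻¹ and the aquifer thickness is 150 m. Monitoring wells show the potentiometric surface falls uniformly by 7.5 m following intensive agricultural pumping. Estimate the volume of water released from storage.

S = Ss × b = 1.4 × 10^-6 m⁻¹ × 150 m = 2.1 × 10^-4
A = 1.74 mi² = 4.507 × 10^6 m²
ΔV = S × A × Δh = 2.1 × 10^-4 × 4.507 × 10^6 m² × 7.5 m = 7098 m³

ΔV ≈ 7100 m³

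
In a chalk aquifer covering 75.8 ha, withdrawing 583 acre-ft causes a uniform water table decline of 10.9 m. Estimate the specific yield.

Sy ≈ 0.087

A = 75.8 ha = 7.58 × 10^5 m²
ΔV = 583 acre-ft = 7.191 × 10^5 m³
Sy = ΔV / (A × Δh) = 7.191 × 10^5 m³ / (7.58 × 10^5 m² × 10.9 m) = 0.08704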